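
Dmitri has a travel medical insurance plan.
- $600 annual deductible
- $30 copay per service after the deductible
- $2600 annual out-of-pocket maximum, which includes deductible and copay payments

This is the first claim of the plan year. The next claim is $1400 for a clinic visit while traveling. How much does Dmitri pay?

$630

Nothing has been paid toward the $600 deductible, so the first $600 of this charge is applied there.
After the $600 deductible portion, $1400 − $600 = $800 is subject to the copay.
Copay on this service: $30.
Traveler responsibility before any cap: $600 + $30 = $630.
Year-to-date out-of-pocket becomes $0 + $630 = $630, still under the $2600 maximum, so no cap applies.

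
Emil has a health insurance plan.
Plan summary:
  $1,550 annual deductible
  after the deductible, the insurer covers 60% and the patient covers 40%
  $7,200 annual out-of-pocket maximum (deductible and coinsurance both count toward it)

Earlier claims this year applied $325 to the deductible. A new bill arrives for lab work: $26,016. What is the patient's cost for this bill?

$6,875

Remaining deductible: $1,550 − $325 = $1,225.
After the $1,225 deductible portion, $26,016 − $1,225 = $24,791 is subject to coinsurance.
Coinsurance: $24,791 × 40% = $9,916.40.
That puts the patient's cost at $1,225 + $9,916.40 = $11,141.40 before any cap.
Year-to-date out-of-pocket would reach $325 + $11,141.40 = $11,466.40, above the $7,200 maximum, so the patient pays only $7,200 − $325 = $6,875.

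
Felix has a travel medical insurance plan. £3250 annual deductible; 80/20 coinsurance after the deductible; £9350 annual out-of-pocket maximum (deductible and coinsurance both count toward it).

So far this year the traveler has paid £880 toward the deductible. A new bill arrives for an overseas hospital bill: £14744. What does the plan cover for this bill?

£9899.20

£880 of the £3250 deductible is already met, leaving £2370.
After the £2370 deductible portion, £14744 − £2370 = £12374 is subject to coinsurance.
Traveler's 20% share of £12374 is £2474.80.
So the traveler owes £2370 + £2474.80 = £4844.80 before any cap.
Total out-of-pocket so far would be £880 + £4844.80 = £5724.80, below the £9350 cap — no reduction.
The plan picks up £14744 − £4844.80 = £9899.20.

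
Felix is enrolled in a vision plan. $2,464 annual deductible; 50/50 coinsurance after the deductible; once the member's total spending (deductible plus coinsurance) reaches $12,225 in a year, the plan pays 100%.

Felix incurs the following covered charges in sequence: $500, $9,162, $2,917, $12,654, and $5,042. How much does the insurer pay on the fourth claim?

Claim 1 — $500: entire amount goes to the deductible. Member owes $500 (running OOP $500). Plan pays $500 − $500 = $0.
Claim 2 — $9,162: deductible takes $1,964, $7,198 remains; coinsurance $7,198 × 50% = $3,599. Member pays $5,563; OOP now $6,063. Plan pays $9,162 − $5,563 = $3,599.
Claim 3 — $2,917: deductible already satisfied, so member's share is 50% × $2,917 = $1,458.50. Member owes $1,458.50 (running OOP $7,521.50). Insurer: $2,917 − $1,458.50 = $1,458.50.
Claim 4 — $12,654: deductible already satisfied, so member's share is 50% × $12,654 = $6,327. Adding that to $7,521.50 gives $13,848.50, past the $12,225 cap; member pays only $12,225 − $7,521.50 = $4,703.50. Plan pays $12,654 − $4,703.50 = $7,950.50.

$7,950.50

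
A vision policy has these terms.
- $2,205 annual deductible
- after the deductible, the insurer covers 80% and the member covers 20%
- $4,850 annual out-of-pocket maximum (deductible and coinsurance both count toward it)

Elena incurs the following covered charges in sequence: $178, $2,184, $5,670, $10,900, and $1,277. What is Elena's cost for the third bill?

Claim 1 ($178): fully absorbed by the deductible. Member pays $178; OOP now $178.
Claim 2 ($2,184): deductible takes $2,027, $157 remains; coinsurance $157 × 20% = $31.40. Member owes $2,058.40 (running OOP $2,236.40).
Claim 3 ($5,670): 20% coinsurance on $5,670 = $1,134. Cost to member: $1,134. OOP to date $3,370.40.

$1,134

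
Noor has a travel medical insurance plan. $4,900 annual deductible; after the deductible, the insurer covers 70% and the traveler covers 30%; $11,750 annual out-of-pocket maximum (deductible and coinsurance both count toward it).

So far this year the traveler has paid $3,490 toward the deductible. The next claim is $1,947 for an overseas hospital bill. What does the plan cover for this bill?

$375.90

$3,490 of the $4,900 deductible is already met, leaving $1,410.
After the $1,410 deductible portion, $1,947 − $1,410 = $537 is subject to coinsurance.
Coinsurance: $537 × 30% = $161.10.
So the traveler owes $1,410 + $161.10 = $1,571.10 before any cap.
Cumulative spending $3,490 + $1,571.10 = $5,061.10 stays under the $11,750 maximum.
The plan picks up $1,947 − $1,571.10 = $375.90.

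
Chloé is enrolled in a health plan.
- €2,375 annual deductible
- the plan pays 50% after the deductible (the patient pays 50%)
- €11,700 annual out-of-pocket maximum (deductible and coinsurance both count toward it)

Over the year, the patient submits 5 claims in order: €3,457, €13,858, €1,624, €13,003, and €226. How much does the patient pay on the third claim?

Claim 1 — €3,457: deductible takes €2,375, €1,082 remains; patient's 50% is €541. Cost to patient: €2,916. OOP to date €2,916.
Claim 2 — €13,858: deductible met; 50% of €13,858 = €6,929. Cost to patient: €6,929. OOP to date €9,845.
Claim 3 — €1,624: 50% coinsurance on €1,624 = €812. Cost to patient: €812. OOP to date €10,657.

€812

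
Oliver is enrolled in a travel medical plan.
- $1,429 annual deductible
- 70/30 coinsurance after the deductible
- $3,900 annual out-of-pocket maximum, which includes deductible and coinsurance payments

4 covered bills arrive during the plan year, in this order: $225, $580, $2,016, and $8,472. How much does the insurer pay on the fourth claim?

#1 ($225): all of it applies to the deductible. Cost to traveler: $225. OOP to date $225. Insurer: $225 − $225 = $0.
#2 ($580): fully absorbed by the deductible. Cost to traveler: $580. OOP to date $805. Plan pays $580 − $580 = $0.
#3 ($2,016): $624 finishes the deductible; $1,392 goes to coinsurance; traveler's 30% is $417.60. Cost to traveler: $1,041.60. OOP to date $1,846.60. Insurer: $2,016 − $1,041.60 = $974.40.
#4 ($8,472): 30% coinsurance on $8,472 = $2,541.60. OOP would hit $4,388.20 > $3,900, so the cap limits the traveler to $3,900 − $1,846.60 = $2,053.40. Insurer: $8,472 − $2,053.40 = $6,418.60.

$6,418.60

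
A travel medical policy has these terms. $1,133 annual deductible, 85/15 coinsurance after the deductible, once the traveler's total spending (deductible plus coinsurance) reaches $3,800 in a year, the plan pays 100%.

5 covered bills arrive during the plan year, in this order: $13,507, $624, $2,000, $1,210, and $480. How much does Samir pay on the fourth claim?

Claim 1 — $13,507: $1,133 to deductible, leaving $12,374; coinsurance $12,374 × 15% = $1,856.10. Cost to traveler: $2,989.10. OOP to date $2,989.10.
Claim 2 — $624: deductible met; 15% of $624 = $93.60. Traveler pays $93.60; OOP now $3,082.70.
Claim 3 — $2,000: deductible met; 15% of $2,000 = $300. Traveler pays $300; OOP now $3,382.70.
Claim 4 — $1,210: deductible already satisfied, so traveler's share is 15% × $1,210 = $181.50. Traveler pays $181.50; OOP now $3,564.20.

$181.50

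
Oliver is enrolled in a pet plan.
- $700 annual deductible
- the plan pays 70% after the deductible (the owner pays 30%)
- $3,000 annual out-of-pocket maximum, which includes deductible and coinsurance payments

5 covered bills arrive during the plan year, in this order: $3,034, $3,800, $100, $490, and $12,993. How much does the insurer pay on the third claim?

$70

Claim 1 ($3,034): deductible takes $700, $2,334 remains; coinsurance $2,334 × 30% = $700.20. Cost to owner: $1,400.20. OOP to date $1,400.20. Plan pays $3,034 − $1,400.20 = $1,633.80.
Claim 2 ($3,800): deductible met; 30% of $3,800 = $1,140. Owner pays $1,140; OOP now $2,540.20. Insurer: $3,800 − $1,140 = $2,660.
Claim 3 ($100): deductible met; 30% of $100 = $30. Owner owes $30 (running OOP $2,570.20). Insurer: $100 − $30 = $70.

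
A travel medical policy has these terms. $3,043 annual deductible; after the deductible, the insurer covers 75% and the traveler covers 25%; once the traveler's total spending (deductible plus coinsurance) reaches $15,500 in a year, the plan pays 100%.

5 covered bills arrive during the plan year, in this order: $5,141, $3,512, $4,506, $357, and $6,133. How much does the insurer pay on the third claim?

$3,379.50

Claim 1 — $5,141: deductible takes $3,043, $2,098 remains; coinsurance $2,098 × 25% = $524.50. Traveler pays $3,567.50; OOP now $3,567.50. Plan pays $5,141 − $3,567.50 = $1,573.50.
Claim 2 — $3,512: deductible met; 25% of $3,512 = $878. Cost to traveler: $878. OOP to date $4,445.50. Insurer: $3,512 − $878 = $2,634.
Claim 3 — $4,506: 25% coinsurance on $4,506 = $1,126.50. Traveler owes $1,126.50 (running OOP $5,572). Insurer: $4,506 − $1,126.50 = $3,379.50.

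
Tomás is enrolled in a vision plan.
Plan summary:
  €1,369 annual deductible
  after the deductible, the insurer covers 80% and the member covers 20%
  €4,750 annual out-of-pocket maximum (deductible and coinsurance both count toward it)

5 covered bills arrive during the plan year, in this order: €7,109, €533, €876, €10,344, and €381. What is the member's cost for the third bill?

€175.20

#1 (€7,109): deductible takes €1,369, €5,740 remains; 20% of €5,740 = €1,148. Member pays €2,517; OOP now €2,517.
#2 (€533): deductible met; 20% of €533 = €106.60. Member owes €106.60 (running OOP €2,623.60).
#3 (€876): deductible met; 20% of €876 = €175.20. Cost to member: €175.20. OOP to date €2,798.80.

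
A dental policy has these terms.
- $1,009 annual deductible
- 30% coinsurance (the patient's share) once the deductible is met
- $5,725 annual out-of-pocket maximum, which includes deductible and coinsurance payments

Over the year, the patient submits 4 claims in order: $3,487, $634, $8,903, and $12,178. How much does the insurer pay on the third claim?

#1 ($3,487): deductible takes $1,009, $2,478 remains; patient's 30% is $743.40. Patient pays $1,752.40; OOP now $1,752.40. Insurer: $3,487 − $1,752.40 = $1,734.60.
#2 ($634): deductible met; 30% of $634 = $190.20. Patient owes $190.20 (running OOP $1,942.60). Insurer: $634 − $190.20 = $443.80.
#3 ($8,903): deductible already satisfied, so patient's share is 30% × $8,903 = $2,670.90. Patient owes $2,670.90 (running OOP $4,613.50). Plan pays $8,903 − $2,670.90 = $6,232.10.

$6,232.10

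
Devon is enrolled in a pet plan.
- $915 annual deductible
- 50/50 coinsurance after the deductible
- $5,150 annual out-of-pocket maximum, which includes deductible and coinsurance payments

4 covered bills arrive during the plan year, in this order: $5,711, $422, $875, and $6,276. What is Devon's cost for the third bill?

$437.50

Bill 1, $5,711: $915 finishes the deductible; $4,796 goes to coinsurance; 50% of $4,796 = $2,398. Owner pays $3,313; OOP now $3,313.
Bill 2, $422: deductible already satisfied, so owner's share is 50% × $422 = $211. Owner pays $211; OOP now $3,524.
Bill 3, $875: deductible met; 50% of $875 = $437.50. Owner owes $437.50 (running OOP $3,961.50).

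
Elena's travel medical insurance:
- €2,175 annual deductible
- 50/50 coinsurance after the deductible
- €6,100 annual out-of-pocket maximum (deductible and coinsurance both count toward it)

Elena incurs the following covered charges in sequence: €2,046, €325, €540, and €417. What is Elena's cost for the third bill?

€270

Claim 1 (€2,046): all of it applies to the deductible. Cost to traveler: €2,046. OOP to date €2,046.
Claim 2 (€325): €129 finishes the deductible; €196 goes to coinsurance; traveler's 50% is €98. Traveler pays €227; OOP now €2,273.
Claim 3 (€540): 50% coinsurance on €540 = €270. Cost to traveler: €270. OOP to date €2,543.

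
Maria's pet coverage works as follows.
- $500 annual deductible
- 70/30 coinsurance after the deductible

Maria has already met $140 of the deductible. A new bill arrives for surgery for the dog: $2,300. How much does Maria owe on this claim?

Remaining deductible: $500 − $140 = $360.
That leaves $2,300 − $360 = $1,940 for coinsurance.
30% of $1,940 = $582 falls to the owner.
That puts the owner's cost at $360 + $582 = $942.

$942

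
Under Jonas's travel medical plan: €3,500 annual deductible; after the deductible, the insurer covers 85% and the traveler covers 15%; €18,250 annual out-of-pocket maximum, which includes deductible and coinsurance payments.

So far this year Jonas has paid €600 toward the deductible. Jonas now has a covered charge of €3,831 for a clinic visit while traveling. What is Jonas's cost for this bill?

€3,039.65

€600 of the €3,500 deductible is already met, leaving €2,900.
After the €2,900 deductible portion, €3,831 − €2,900 = €931 is subject to coinsurance.
Coinsurance: €931 × 15% = €139.65.
So the traveler owes €2,900 + €139.65 = €3,039.65 before any cap.
Total out-of-pocket so far would be €600 + €3,039.65 = €3,639.65, below the €18,250 cap — no reduction.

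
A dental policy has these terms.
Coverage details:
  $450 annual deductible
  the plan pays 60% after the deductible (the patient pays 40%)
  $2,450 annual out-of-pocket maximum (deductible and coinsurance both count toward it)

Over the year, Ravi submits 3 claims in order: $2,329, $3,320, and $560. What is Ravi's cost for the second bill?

#1 ($2,329): $450 to deductible, leaving $1,879; 40% of $1,879 = $751.60. Cost to patient: $1,201.60. OOP to date $1,201.60.
#2 ($3,320): deductible met; 40% of $3,320 = $1,328. Adding that to $1,201.60 gives $2,529.60, past the $2,450 cap; patient pays only $2,450 − $1,201.60 = $1,248.40.

$1,248.40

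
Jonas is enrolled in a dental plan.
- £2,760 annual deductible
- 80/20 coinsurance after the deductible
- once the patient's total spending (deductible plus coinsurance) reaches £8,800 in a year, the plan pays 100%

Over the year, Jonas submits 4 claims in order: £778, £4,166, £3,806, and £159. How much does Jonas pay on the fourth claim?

£31.80

#1 (£778): fully absorbed by the deductible. Patient pays £778; OOP now £778.
#2 (£4,166): £1,982 finishes the deductible; £2,184 goes to coinsurance; patient's 20% is £436.80. Patient owes £2,418.80 (running OOP £3,196.80).
#3 (£3,806): 20% coinsurance on £3,806 = £761.20. Patient owes £761.20 (running OOP £3,958).
#4 (£159): deductible already satisfied, so patient's share is 20% × £159 = £31.80. Patient owes £31.80 (running OOP £3,989.80).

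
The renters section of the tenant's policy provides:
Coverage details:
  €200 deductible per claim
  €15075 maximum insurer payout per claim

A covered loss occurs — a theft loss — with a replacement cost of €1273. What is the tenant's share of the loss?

€200

Less the €200 deductible: €1273 − €200 = €1073.
€1073 ≤ €15075, so the limit doesn't bind; insurer pays €1073.
Out of pocket: €1273 − €1073 = €200.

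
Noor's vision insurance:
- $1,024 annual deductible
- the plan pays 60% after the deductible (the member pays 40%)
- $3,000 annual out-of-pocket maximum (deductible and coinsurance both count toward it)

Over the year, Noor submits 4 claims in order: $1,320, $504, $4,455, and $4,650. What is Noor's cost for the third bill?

$1,656

Claim 1 — $1,320: $1,024 to deductible, leaving $296; member's 40% is $118.40. Cost to member: $1,142.40. OOP to date $1,142.40.
Claim 2 — $504: deductible already satisfied, so member's share is 40% × $504 = $201.60. Cost to member: $201.60. OOP to date $1,344.
Claim 3 — $4,455: deductible met; 40% of $4,455 = $1,782. That would push OOP to $3,126, over the $3,000 cap, so member pays $3,000 − $1,344 = $1,656.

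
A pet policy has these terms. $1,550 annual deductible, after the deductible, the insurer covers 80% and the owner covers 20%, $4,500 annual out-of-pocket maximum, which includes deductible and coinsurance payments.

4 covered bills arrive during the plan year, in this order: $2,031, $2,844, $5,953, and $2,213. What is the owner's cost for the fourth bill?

$442.60

Bill 1, $2,031: deductible takes $1,550, $481 remains; 20% of $481 = $96.20. Owner pays $1,646.20; OOP now $1,646.20.
Bill 2, $2,844: deductible met; 20% of $2,844 = $568.80. Owner owes $568.80 (running OOP $2,215).
Bill 3, $5,953: 20% coinsurance on $5,953 = $1,190.60. Owner owes $1,190.60 (running OOP $3,405.60).
Bill 4, $2,213: deductible already satisfied, so owner's share is 20% × $2,213 = $442.60. Cost to owner: $442.60. OOP to date $3,848.20.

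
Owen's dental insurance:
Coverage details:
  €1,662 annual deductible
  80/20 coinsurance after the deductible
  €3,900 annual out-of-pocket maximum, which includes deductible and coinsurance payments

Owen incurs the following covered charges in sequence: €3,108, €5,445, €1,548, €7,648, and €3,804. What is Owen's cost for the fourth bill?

€550.20

Bill 1, €3,108: €1,662 finishes the deductible; €1,446 goes to coinsurance; 20% of €1,446 = €289.20. Patient owes €1,951.20 (running OOP €1,951.20).
Bill 2, €5,445: deductible met; 20% of €5,445 = €1,089. Patient pays €1,089; OOP now €3,040.20.
Bill 3, €1,548: deductible already satisfied, so patient's share is 20% × €1,548 = €309.60. Patient pays €309.60; OOP now €3,349.80.
Bill 4, €7,648: deductible already satisfied, so patient's share is 20% × €7,648 = €1,529.60. Adding that to €3,349.80 gives €4,879.40, past the €3,900 cap; patient pays only €3,900 − €3,349.80 = €550.20.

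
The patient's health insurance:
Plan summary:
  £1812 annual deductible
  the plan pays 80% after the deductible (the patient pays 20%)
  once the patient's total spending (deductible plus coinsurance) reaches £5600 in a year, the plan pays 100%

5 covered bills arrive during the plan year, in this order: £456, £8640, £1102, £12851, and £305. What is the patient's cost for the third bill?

Claim 1 — £456: entire amount goes to the deductible. Patient owes £456 (running OOP £456).
Claim 2 — £8640: £1356 to deductible, leaving £7284; patient's 20% is £1456.80. Patient owes £2812.80 (running OOP £3268.80).
Claim 3 — £1102: deductible already satisfied, so patient's share is 20% × £1102 = £220.40. Cost to patient: £220.40. OOP to date £3489.20.

£220.40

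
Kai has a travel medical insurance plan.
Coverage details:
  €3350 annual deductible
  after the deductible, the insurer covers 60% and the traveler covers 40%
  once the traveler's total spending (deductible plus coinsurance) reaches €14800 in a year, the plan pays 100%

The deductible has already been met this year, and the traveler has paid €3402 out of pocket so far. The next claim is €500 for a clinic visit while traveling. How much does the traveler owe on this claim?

€200

The deductible is already satisfied, so the full bill goes to coinsurance.
Coinsurance: €500 × 40% = €200.
Cumulative spending €3402 + €200 = €3602 stays under the €14800 maximum.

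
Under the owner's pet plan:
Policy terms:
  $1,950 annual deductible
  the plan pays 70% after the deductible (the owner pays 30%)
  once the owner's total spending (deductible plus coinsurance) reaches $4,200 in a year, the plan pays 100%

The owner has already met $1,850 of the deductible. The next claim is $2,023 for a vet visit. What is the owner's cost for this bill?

$676.90

Remaining deductible: $1,950 − $1,850 = $100.
The remaining $1,923 (= $2,023 − $100) moves to coinsurance.
Owner's 30% share of $1,923 is $576.90.
So the owner owes $100 + $576.90 = $676.90 before any cap.
Year-to-date out-of-pocket becomes $1,850 + $676.90 = $2,526.90, still under the $4,200 maximum, so no cap applies.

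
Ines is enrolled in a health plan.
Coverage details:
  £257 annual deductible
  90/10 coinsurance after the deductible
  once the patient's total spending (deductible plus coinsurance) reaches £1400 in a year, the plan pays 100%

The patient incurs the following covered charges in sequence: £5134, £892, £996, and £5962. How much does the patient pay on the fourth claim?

£466.50

#1 (£5134): deductible takes £257, £4877 remains; coinsurance £4877 × 10% = £487.70. Patient pays £744.70; OOP now £744.70.
#2 (£892): 10% coinsurance on £892 = £89.20. Patient owes £89.20 (running OOP £833.90).
#3 (£996): deductible met; 10% of £996 = £99.60. Cost to patient: £99.60. OOP to date £933.50.
#4 (£5962): deductible met; 10% of £5962 = £596.20. That would push OOP to £1529.70, over the £1400 cap, so patient pays £1400 − £933.50 = £466.50.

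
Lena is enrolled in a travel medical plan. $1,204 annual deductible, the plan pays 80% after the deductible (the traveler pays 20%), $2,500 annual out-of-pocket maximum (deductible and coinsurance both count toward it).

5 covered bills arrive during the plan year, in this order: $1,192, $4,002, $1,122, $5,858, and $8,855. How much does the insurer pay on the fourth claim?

$5,584.40

Bill 1, $1,192: all of it applies to the deductible. Traveler owes $1,192 (running OOP $1,192). Plan pays $1,192 − $1,192 = $0.
Bill 2, $4,002: $12 finishes the deductible; $3,990 goes to coinsurance; 20% of $3,990 = $798. Traveler pays $810; OOP now $2,002. Insurer: $4,002 − $810 = $3,192.
Bill 3, $1,122: deductible met; 20% of $1,122 = $224.40. Traveler owes $224.40 (running OOP $2,226.40). Insurer: $1,122 − $224.40 = $897.60.
Bill 4, $5,858: 20% coinsurance on $5,858 = $1,171.60. Adding that to $2,226.40 gives $3,398, past the $2,500 cap; traveler pays only $2,500 − $2,226.40 = $273.60. Plan pays $5,858 − $273.60 = $5,584.40.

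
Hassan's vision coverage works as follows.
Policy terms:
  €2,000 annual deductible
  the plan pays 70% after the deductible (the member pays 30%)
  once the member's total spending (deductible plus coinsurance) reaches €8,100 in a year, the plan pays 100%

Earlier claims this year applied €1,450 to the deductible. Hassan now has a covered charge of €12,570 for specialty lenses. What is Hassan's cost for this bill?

€1,450 of the €2,000 deductible is already met, leaving €550.
After the €550 deductible portion, €12,570 − €550 = €12,020 is subject to coinsurance.
Coinsurance: €12,020 × 30% = €3,606.
So the member owes €550 + €3,606 = €4,156 before any cap.
Total out-of-pocket so far would be €1,450 + €4,156 = €5,606, below the €8,100 cap — no reduction.

€4,156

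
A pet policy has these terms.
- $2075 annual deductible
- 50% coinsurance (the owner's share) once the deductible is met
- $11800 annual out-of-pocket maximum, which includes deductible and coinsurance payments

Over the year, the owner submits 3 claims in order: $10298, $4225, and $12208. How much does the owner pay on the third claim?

Claim 1 ($10298): $2075 to deductible, leaving $8223; coinsurance $8223 × 50% = $4111.50. Owner pays $6186.50; OOP now $6186.50.
Claim 2 ($4225): deductible already satisfied, so owner's share is 50% × $4225 = $2112.50. Cost to owner: $2112.50. OOP to date $8299.
Claim 3 ($12208): deductible met; 50% of $12208 = $6104. OOP would hit $14403 > $11800, so the cap limits the owner to $11800 − $8299 = $3501.

$3501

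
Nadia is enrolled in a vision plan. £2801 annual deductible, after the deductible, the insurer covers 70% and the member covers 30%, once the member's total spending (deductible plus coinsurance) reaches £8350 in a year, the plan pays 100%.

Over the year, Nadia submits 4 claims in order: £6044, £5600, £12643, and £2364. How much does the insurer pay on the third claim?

£9746.90

Claim 1 — £6044: £2801 finishes the deductible; £3243 goes to coinsurance; coinsurance £3243 × 30% = £972.90. Member pays £3773.90; OOP now £3773.90. Insurer: £6044 − £3773.90 = £2270.10.
Claim 2 — £5600: deductible met; 30% of £5600 = £1680. Member owes £1680 (running OOP £5453.90). Insurer: £5600 − £1680 = £3920.
Claim 3 — £12643: deductible already satisfied, so member's share is 30% × £12643 = £3792.90. Adding that to £5453.90 gives £9246.80, past the £8350 cap; member pays only £8350 − £5453.90 = £2896.10. Plan pays £12643 − £2896.10 = £9746.90.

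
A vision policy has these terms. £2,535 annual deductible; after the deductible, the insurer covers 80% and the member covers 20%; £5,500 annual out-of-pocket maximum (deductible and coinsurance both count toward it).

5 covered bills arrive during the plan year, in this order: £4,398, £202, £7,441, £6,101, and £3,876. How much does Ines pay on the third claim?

Bill 1, £4,398: £2,535 finishes the deductible; £1,863 goes to coinsurance; 20% of £1,863 = £372.60. Member pays £2,907.60; OOP now £2,907.60.
Bill 2, £202: deductible already satisfied, so member's share is 20% × £202 = £40.40. Member pays £40.40; OOP now £2,948.
Bill 3, £7,441: deductible met; 20% of £7,441 = £1,488.20. Member pays £1,488.20; OOP now £4,436.20.

£1,488.20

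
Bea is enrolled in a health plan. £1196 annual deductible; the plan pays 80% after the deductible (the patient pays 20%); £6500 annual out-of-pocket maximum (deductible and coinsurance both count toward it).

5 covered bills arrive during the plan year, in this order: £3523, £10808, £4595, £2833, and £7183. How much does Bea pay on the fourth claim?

Bill 1, £3523: £1196 finishes the deductible; £2327 goes to coinsurance; 20% of £2327 = £465.40. Cost to patient: £1661.40. OOP to date £1661.40.
Bill 2, £10808: 20% coinsurance on £10808 = £2161.60. Patient owes £2161.60 (running OOP £3823).
Bill 3, £4595: 20% coinsurance on £4595 = £919. Patient owes £919 (running OOP £4742).
Bill 4, £2833: deductible met; 20% of £2833 = £566.60. Patient pays £566.60; OOP now £5308.60.

£566.60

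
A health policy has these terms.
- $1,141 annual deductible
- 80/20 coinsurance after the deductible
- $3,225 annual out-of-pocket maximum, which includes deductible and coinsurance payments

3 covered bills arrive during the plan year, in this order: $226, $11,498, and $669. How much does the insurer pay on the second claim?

Claim 1 ($226): all of it applies to the deductible. Patient owes $226 (running OOP $226). Plan pays $226 − $226 = $0.
Claim 2 ($11,498): $915 finishes the deductible; $10,583 goes to coinsurance; patient's 20% is $2,116.60. Deductible plus coinsurance: $915 + $2,116.60 = $3,031.60. That would push OOP to $3,257.60, over the $3,225 cap, so patient pays $3,225 − $226 = $2,999. Plan pays $11,498 − $2,999 = $8,499.

$8,499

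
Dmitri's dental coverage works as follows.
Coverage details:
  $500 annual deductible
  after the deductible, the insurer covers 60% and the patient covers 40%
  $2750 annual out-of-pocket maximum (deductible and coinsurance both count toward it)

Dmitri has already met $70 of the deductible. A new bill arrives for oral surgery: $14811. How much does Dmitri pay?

$70 of the $500 deductible is already met, leaving $430.
That leaves $14811 − $430 = $14381 for coinsurance.
Coinsurance: $14381 × 40% = $5752.40.
Patient responsibility before any cap: $430 + $5752.40 = $6182.40.
Adding $6182.40 to the $70 already spent would give $6252.40, which exceeds the $2750 cap; the patient pays just $2750 − $70 = $2680.

$2680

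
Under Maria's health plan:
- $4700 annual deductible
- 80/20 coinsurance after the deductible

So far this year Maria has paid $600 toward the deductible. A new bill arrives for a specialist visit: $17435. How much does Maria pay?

$6767

$600 of the $4700 deductible is already met, leaving $4100.
After the $4100 deductible portion, $17435 − $4100 = $13335 is subject to coinsurance.
20% of $13335 = $2667 falls to the patient.
So the patient owes $4100 + $2667 = $6767.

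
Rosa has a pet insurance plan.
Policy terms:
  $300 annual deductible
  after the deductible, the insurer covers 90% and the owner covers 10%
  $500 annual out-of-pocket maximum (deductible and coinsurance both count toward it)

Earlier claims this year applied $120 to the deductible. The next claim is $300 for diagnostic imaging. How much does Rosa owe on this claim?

$192

Deductible still to meet: $300 − $120 = $180.
The remaining $120 (= $300 − $180) moves to coinsurance.
10% of $120 = $12 falls to the owner.
That puts the owner's cost at $180 + $12 = $192 before any cap.
Total out-of-pocket so far would be $120 + $192 = $312, below the $500 cap — no reduction.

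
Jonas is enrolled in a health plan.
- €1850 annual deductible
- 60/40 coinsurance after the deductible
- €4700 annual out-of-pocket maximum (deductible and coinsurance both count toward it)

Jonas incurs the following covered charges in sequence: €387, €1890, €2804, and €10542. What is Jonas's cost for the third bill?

€1121.60

#1 (€387): entire amount goes to the deductible. Patient owes €387 (running OOP €387).
#2 (€1890): deductible takes €1463, €427 remains; coinsurance €427 × 40% = €170.80. Cost to patient: €1633.80. OOP to date €2020.80.
#3 (€2804): deductible already satisfied, so patient's share is 40% × €2804 = €1121.60. Patient owes €1121.60 (running OOP €3142.40).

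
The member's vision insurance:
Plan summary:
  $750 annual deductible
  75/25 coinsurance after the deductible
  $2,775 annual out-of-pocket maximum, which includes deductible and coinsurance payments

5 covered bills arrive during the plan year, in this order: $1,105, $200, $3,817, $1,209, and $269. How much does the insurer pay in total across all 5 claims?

Claim 1 — $1,105: $750 finishes the deductible; $355 goes to coinsurance; 25% of $355 = $88.75. Member owes $838.75 (running OOP $838.75). Plan pays $1,105 − $838.75 = $266.25.
Claim 2 — $200: deductible met; 25% of $200 = $50. Cost to member: $50. OOP to date $888.75. Insurer: $200 − $50 = $150.
Claim 3 — $3,817: deductible met; 25% of $3,817 = $954.25. Cost to member: $954.25. OOP to date $1,843. Insurer: $3,817 − $954.25 = $2,862.75.
Claim 4 — $1,209: 25% coinsurance on $1,209 = $302.25. Member owes $302.25 (running OOP $2,145.25). Plan pays $1,209 − $302.25 = $906.75.
Claim 5 — $269: deductible already satisfied, so member's share is 25% × $269 = $67.25. Cost to member: $67.25. OOP to date $2,212.50. Insurer: $269 − $67.25 = $201.75.
Insurer total = bills − member's total = $6,600 − $2,212.50 = $4,387.50.

$4,387.50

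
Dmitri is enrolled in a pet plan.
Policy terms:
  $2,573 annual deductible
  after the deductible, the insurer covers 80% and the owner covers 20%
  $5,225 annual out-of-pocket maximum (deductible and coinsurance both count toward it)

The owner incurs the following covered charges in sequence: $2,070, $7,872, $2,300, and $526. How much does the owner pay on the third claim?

$460

Claim 1 — $2,070: entire amount goes to the deductible. Owner owes $2,070 (running OOP $2,070).
Claim 2 — $7,872: deductible takes $503, $7,369 remains; 20% of $7,369 = $1,473.80. Cost to owner: $1,976.80. OOP to date $4,046.80.
Claim 3 — $2,300: 20% coinsurance on $2,300 = $460. Cost to owner: $460. OOP to date $4,506.80.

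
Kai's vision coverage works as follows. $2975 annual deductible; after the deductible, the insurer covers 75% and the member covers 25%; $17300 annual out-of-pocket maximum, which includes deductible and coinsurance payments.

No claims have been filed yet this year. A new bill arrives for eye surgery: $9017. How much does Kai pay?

$4485.50

Nothing has been paid toward the $2975 deductible, so the first $2975 of this charge is applied there.
After the $2975 deductible portion, $9017 − $2975 = $6042 is subject to coinsurance.
25% of $6042 = $1510.50 falls to the member.
Member responsibility before any cap: $2975 + $1510.50 = $4485.50.
Total out-of-pocket so far would be $0 + $4485.50 = $4485.50, below the $17300 cap — no reduction.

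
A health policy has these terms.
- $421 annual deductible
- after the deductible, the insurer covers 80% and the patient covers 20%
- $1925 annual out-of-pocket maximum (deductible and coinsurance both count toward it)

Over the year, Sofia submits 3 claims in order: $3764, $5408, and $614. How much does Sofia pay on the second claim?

#1 ($3764): deductible takes $421, $3343 remains; patient's 20% is $668.60. Patient pays $1089.60; OOP now $1089.60.
#2 ($5408): deductible already satisfied, so patient's share is 20% × $5408 = $1081.60. That would push OOP to $2171.20, over the $1925 cap, so patient pays $1925 − $1089.60 = $835.40.

$835.40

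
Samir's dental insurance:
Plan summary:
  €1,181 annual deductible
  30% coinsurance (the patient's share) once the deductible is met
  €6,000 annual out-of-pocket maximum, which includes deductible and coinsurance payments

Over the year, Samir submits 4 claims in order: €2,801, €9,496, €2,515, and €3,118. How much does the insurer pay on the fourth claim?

€2,388.30

Claim 1 (€2,801): deductible takes €1,181, €1,620 remains; patient's 30% is €486. Cost to patient: €1,667. OOP to date €1,667. Insurer: €2,801 − €1,667 = €1,134.
Claim 2 (€9,496): deductible met; 30% of €9,496 = €2,848.80. Patient pays €2,848.80; OOP now €4,515.80. Insurer: €9,496 − €2,848.80 = €6,647.20.
Claim 3 (€2,515): 30% coinsurance on €2,515 = €754.50. Patient owes €754.50 (running OOP €5,270.30). Insurer: €2,515 − €754.50 = €1,760.50.
Claim 4 (€3,118): deductible already satisfied, so patient's share is 30% × €3,118 = €935.40. OOP would hit €6,205.70 > €6,000, so the cap limits the patient to €6,000 − €5,270.30 = €729.70. Insurer: €3,118 − €729.70 = €2,388.30.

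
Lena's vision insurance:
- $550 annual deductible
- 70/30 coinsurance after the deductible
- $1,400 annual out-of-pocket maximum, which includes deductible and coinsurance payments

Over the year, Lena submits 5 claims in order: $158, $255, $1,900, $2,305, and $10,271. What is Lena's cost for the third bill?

$665.90

Bill 1, $158: entire amount goes to the deductible. Cost to member: $158. OOP to date $158.
Bill 2, $255: all of it applies to the deductible. Member pays $255; OOP now $413.
Bill 3, $1,900: $137 finishes the deductible; $1,763 goes to coinsurance; coinsurance $1,763 × 30% = $528.90. Member owes $665.90 (running OOP $1,078.90).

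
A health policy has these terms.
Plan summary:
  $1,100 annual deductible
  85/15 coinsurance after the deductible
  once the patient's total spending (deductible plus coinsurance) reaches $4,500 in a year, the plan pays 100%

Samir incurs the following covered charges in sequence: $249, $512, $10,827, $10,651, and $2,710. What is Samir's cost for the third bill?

$1,912.20

Claim 1 ($249): fully absorbed by the deductible. Patient owes $249 (running OOP $249).
Claim 2 ($512): fully absorbed by the deductible. Patient owes $512 (running OOP $761).
Claim 3 ($10,827): deductible takes $339, $10,488 remains; patient's 15% is $1,573.20. Patient owes $1,912.20 (running OOP $2,673.20).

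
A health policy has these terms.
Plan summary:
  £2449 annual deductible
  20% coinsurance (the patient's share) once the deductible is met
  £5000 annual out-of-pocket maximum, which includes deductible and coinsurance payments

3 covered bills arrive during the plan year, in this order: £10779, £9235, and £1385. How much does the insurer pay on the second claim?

Claim 1 — £10779: £2449 finishes the deductible; £8330 goes to coinsurance; coinsurance £8330 × 20% = £1666. Patient pays £4115; OOP now £4115. Plan pays £10779 − £4115 = £6664.
Claim 2 — £9235: deductible already satisfied, so patient's share is 20% × £9235 = £1847. OOP would hit £5962 > £5000, so the cap limits the patient to £5000 − £4115 = £885. Plan pays £9235 − £885 = £8350.

£8350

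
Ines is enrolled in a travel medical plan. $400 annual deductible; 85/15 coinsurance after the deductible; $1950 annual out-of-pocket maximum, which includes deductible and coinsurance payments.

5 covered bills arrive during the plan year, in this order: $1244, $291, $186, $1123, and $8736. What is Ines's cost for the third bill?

Claim 1 — $1244: $400 to deductible, leaving $844; 15% of $844 = $126.60. Cost to traveler: $526.60. OOP to date $526.60.
Claim 2 — $291: 15% coinsurance on $291 = $43.65. Traveler pays $43.65; OOP now $570.25.
Claim 3 — $186: deductible met; 15% of $186 = $27.90. Traveler pays $27.90; OOP now $598.15.

$27.90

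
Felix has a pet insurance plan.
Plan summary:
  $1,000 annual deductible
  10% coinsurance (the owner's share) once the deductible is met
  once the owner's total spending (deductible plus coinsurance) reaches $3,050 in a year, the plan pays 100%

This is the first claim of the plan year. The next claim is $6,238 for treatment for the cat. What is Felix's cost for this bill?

$1,523.80

Deductible not yet touched, so the first $1,000 of the bill goes to the deductible.
That leaves $6,238 − $1,000 = $5,238 for coinsurance.
Owner's 10% share of $5,238 is $523.80.
Owner responsibility before any cap: $1,000 + $523.80 = $1,523.80.
Year-to-date out-of-pocket becomes $0 + $1,523.80 = $1,523.80, still under the $3,050 maximum, so no cap applies.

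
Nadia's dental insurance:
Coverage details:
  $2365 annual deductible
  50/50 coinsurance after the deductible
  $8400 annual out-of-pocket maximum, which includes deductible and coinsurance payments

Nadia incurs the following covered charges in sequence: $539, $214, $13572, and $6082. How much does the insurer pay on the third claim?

Claim 1 ($539): entire amount goes to the deductible. Cost to patient: $539. OOP to date $539. Plan pays $539 − $539 = $0.
Claim 2 ($214): fully absorbed by the deductible. Cost to patient: $214. OOP to date $753. Insurer: $214 − $214 = $0.
Claim 3 ($13572): $1612 finishes the deductible; $11960 goes to coinsurance; 50% of $11960 = $5980. Cost to patient: $7592. OOP to date $8345. Plan pays $13572 − $7592 = $5980.

$5980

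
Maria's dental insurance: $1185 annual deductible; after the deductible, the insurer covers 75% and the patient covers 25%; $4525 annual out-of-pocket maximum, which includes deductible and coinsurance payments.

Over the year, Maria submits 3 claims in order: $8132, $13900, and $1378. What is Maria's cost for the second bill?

$1603.25

Claim 1 ($8132): deductible takes $1185, $6947 remains; 25% of $6947 = $1736.75. Patient owes $2921.75 (running OOP $2921.75).
Claim 2 ($13900): deductible already satisfied, so patient's share is 25% × $13900 = $3475. Adding that to $2921.75 gives $6396.75, past the $4525 cap; patient pays only $4525 − $2921.75 = $1603.25.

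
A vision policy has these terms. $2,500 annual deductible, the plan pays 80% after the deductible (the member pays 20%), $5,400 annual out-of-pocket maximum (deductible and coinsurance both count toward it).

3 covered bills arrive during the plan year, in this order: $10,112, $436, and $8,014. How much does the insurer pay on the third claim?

Claim 1 — $10,112: $2,500 finishes the deductible; $7,612 goes to coinsurance; 20% of $7,612 = $1,522.40. Cost to member: $4,022.40. OOP to date $4,022.40. Plan pays $10,112 − $4,022.40 = $6,089.60.
Claim 2 — $436: deductible met; 20% of $436 = $87.20. Member pays $87.20; OOP now $4,109.60. Plan pays $436 − $87.20 = $348.80.
Claim 3 — $8,014: deductible met; 20% of $8,014 = $1,602.80. Adding that to $4,109.60 gives $5,712.40, past the $5,400 cap; member pays only $5,400 − $4,109.60 = $1,290.40. Insurer: $8,014 − $1,290.40 = $6,723.60.

$6,723.60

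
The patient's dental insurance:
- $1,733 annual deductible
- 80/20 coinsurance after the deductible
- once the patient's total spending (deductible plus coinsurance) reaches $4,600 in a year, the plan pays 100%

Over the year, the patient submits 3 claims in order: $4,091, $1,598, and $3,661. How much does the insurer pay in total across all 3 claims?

$6,093.60

Bill 1, $4,091: deductible takes $1,733, $2,358 remains; 20% of $2,358 = $471.60. Cost to patient: $2,204.60. OOP to date $2,204.60. Plan pays $4,091 − $2,204.60 = $1,886.40.
Bill 2, $1,598: deductible met; 20% of $1,598 = $319.60. Patient owes $319.60 (running OOP $2,524.20). Insurer: $1,598 − $319.60 = $1,278.40.
Bill 3, $3,661: deductible met; 20% of $3,661 = $732.20. Cost to patient: $732.20. OOP to date $3,256.40. Insurer: $3,661 − $732.20 = $2,928.80.
Insurer total: $1,886.40 + $1,278.40 + $2,928.80 = $6,093.60.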